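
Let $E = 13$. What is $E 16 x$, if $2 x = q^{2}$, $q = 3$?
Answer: $936$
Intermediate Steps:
$x = \frac{9}{2}$ ($x = \frac{3^{2}}{2} = \frac{1}{2} \cdot 9 = \frac{9}{2} \approx 4.5$)
$E 16 x = 13 \cdot 16 \cdot \frac{9}{2} = 208 \cdot \frac{9}{2} = 936$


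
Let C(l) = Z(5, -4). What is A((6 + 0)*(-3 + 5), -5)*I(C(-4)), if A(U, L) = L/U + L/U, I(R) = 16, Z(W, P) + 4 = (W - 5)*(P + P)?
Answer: -40/3 ≈ -13.333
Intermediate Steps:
Z(W, P) = -4 + 2*P*(-5 + W) (Z(W, P) = -4 + (W - 5)*(P + P) = -4 + (-5 + W)*(2*P) = -4 + 2*P*(-5 + W))
C(l) = -4 (C(l) = -4 - 10*(-4) + 2*(-4)*5 = -4 + 40 - 40 = -4)
A(U, L) = 2*L/U
A((6 + 0)*(-3 + 5), -5)*I(C(-4)) = (2*(-5)/((6 + 0)*(-3 + 5)))*16 = (2*(-5)/(6*2))*16 = (2*(-5)/12)*16 = (2*(-5)*(1/12))*16 = -⅚*16 = -40/3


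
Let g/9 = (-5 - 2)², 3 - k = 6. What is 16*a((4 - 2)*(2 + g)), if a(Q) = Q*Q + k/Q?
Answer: 5564051624/443 ≈ 1.2560e+7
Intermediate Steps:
k = -3 (k = 3 - 1*6 = 3 - 6 = -3)
g = 441 (g = 9*(-5 - 2)² = 9*(-7)² = 9*49 = 441)
a(Q) = Q² - 3/Q (a(Q) = Q*Q - 3/Q = Q² - 3/Q)
16*a((4 - 2)*(2 + g)) = 16*((-3 + ((4 - 2)*(2 + 441))³)/(((4 - 2)*(2 + 441)))) = 16*((-3 + (2*443)³)/((2*443))) = 16*((-3 + 886³)/886) = 16*((-3 + 695506456)/886) = 16*((1/886)*695506453) = 16*(695506453/886) = 5564051624/443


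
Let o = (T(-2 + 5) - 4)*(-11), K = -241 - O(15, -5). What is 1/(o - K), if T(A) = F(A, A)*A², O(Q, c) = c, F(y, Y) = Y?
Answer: -1/17 ≈ -0.058824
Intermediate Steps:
T(A) = A³ (T(A) = A*A² = A³)
K = -236 (K = -241 - 1*(-5) = -241 + 5 = -236)
o = -253 (o = ((-2 + 5)³ - 4)*(-11) = (3³ - 4)*(-11) = (27 - 4)*(-11) = 23*(-11) = -253)
1/(o - K) = 1/(-253 - 1*(-236)) = 1/(-253 + 236) = 1/(-17) = -1/17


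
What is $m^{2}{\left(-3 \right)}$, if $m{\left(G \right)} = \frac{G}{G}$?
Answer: $1$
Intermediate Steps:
$m{\left(G \right)} = 1$
$m^{2}{\left(-3 \right)} = 1^{2} = 1$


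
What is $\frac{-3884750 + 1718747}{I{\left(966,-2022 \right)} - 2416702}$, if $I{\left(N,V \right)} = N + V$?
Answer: $\frac{309429}{345394} \approx 0.89587$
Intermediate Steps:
$\frac{-3884750 + 1718747}{I{\left(966,-2022 \right)} - 2416702} = \frac{-3884750 + 1718747}{\left(966 - 2022\right) - 2416702} = - \frac{2166003}{-1056 - 2416702} = - \frac{2166003}{-2417758} = \left(-2166003\right) \left(- \frac{1}{2417758}\right) = \frac{309429}{345394}$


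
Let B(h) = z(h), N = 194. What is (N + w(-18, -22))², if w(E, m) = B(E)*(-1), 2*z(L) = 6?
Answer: 36481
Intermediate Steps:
z(L) = 3 (z(L) = (½)*6 = 3)
B(h) = 3
w(E, m) = -3 (w(E, m) = 3*(-1) = -3)
(N + w(-18, -22))² = (194 - 3)² = 191² = 36481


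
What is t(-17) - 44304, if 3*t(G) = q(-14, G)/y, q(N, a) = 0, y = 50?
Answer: -44304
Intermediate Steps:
t(G) = 0 (t(G) = (0/50)/3 = (0*(1/50))/3 = (⅓)*0 = 0)
t(-17) - 44304 = 0 - 44304 = -44304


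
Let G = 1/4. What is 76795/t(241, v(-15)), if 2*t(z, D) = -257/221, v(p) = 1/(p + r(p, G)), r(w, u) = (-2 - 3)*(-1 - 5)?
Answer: -33943390/257 ≈ -1.3208e+5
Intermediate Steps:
G = ¼ (G = 1*(¼) = ¼ ≈ 0.25000)
r(w, u) = 30 (r(w, u) = -5*(-6) = 30)
v(p) = 1/(30 + p) (v(p) = 1/(p + 30) = 1/(30 + p))
t(z, D) = -257/442 (t(z, D) = (-257/221)/2 = (-257*1/221)/2 = (½)*(-257/221) = -257/442)
76795/t(241, v(-15)) = 76795/(-257/442) = 76795*(-442/257) = -33943390/257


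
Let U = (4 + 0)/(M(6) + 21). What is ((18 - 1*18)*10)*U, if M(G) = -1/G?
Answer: 0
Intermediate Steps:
U = 24/125 (U = (4 + 0)/(-1/6 + 21) = 4/(-1*⅙ + 21) = 4/(-⅙ + 21) = 4/(125/6) = 4*(6/125) = 24/125 ≈ 0.19200)
((18 - 1*18)*10)*U = ((18 - 1*18)*10)*(24/125) = ((18 - 18)*10)*(24/125) = (0*10)*(24/125) = 0*(24/125) = 0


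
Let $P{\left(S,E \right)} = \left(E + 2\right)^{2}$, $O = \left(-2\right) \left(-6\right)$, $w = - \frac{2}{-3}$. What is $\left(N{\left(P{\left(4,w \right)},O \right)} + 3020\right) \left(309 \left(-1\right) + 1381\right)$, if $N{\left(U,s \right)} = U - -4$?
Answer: $\frac{29244160}{9} \approx 3.2494 \cdot 10^{6}$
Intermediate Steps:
$w = \frac{2}{3}$ ($w = \left(-2\right) \left(- \frac{1}{3}\right) = \frac{2}{3} \approx 0.66667$)
$O = 12$
$P{\left(S,E \right)} = \left(2 + E\right)^{2}$
$N{\left(U,s \right)} = 4 + U$ ($N{\left(U,s \right)} = U + 4 = 4 + U$)
$\left(N{\left(P{\left(4,w \right)},O \right)} + 3020\right) \left(309 \left(-1\right) + 1381\right) = \left(\left(4 + \left(2 + \frac{2}{3}\right)^{2}\right) + 3020\right) \left(309 \left(-1\right) + 1381\right) = \left(\left(4 + \left(\frac{8}{3}\right)^{2}\right) + 3020\right) \left(-309 + 1381\right) = \left(\left(4 + \frac{64}{9}\right) + 3020\right) 1072 = \left(\frac{100}{9} + 3020\right) 1072 = \frac{27280}{9} \cdot 1072 = \frac{29244160}{9}$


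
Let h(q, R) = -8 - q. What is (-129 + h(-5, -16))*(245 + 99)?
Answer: -45408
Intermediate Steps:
(-129 + h(-5, -16))*(245 + 99) = (-129 + (-8 - 1*(-5)))*(245 + 99) = (-129 + (-8 + 5))*344 = (-129 - 3)*344 = -132*344 = -45408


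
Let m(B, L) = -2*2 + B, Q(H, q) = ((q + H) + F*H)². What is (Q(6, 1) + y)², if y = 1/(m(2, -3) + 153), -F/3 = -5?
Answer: 2018558977600/22801 ≈ 8.8529e+7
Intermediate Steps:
F = 15 (F = -3*(-5) = 15)
Q(H, q) = (q + 16*H)² (Q(H, q) = ((q + H) + 15*H)² = ((H + q) + 15*H)² = (q + 16*H)²)
m(B, L) = -4 + B
y = 1/151 (y = 1/((-4 + 2) + 153) = 1/(-2 + 153) = 1/151 ≈ 0.0066225)
(Q(6, 1) + y)² = ((1 + 16*6)² + 1/151)² = ((1 + 96)² + 1/151)² = (97² + 1/151)² = (9409 + 1/151)² = (1420760/151)² = 2018558977600/22801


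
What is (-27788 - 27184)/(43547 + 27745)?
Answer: -4581/5941 ≈ -0.77108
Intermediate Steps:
(-27788 - 27184)/(43547 + 27745) = -54972/71292 = -54972*1/71292 = -4581/5941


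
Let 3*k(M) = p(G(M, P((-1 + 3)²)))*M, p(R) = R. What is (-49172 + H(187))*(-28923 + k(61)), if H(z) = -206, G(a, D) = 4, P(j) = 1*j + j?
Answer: 4272431450/3 ≈ 1.4241e+9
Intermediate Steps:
P(j) = 2*j (P(j) = j + j = 2*j)
k(M) = 4*M/3 (k(M) = (4*M)/3 = 4*M/3)
(-49172 + H(187))*(-28923 + k(61)) = (-49172 - 206)*(-28923 + (4/3)*61) = -49378*(-28923 + 244/3) = -49378*(-86525/3) = 4272431450/3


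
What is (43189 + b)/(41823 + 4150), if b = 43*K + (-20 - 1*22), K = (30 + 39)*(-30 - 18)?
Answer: -99269/45973 ≈ -2.1593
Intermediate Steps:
K = -3312 (K = 69*(-48) = -3312)
b = -142458 (b = 43*(-3312) + (-20 - 1*22) = -142416 + (-20 - 22) = -142416 - 42 = -142458)
(43189 + b)/(41823 + 4150) = (43189 - 142458)/(41823 + 4150) = -99269/45973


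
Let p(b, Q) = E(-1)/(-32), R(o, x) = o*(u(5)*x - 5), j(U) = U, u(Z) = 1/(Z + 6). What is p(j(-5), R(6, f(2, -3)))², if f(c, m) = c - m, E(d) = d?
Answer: 1/1024 ≈ 0.00097656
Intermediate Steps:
u(Z) = 1/(6 + Z)
R(o, x) = o*(-5 + x/11) (R(o, x) = o*(x/(6 + 5) - 5) = o*(x/11 - 5) = o*(-5 + x/11))
p(b, Q) = 1/32 (p(b, Q) = -1/(-32) = -1*(-1/32) = 1/32)
p(j(-5), R(6, f(2, -3)))² = (1/32)² = 1/1024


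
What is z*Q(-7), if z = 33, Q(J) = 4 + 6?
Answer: 330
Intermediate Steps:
Q(J) = 10
z*Q(-7) = 33*10 = 330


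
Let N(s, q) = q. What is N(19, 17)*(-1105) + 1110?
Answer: -17675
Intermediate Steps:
N(19, 17)*(-1105) + 1110 = 17*(-1105) + 1110 = -18785 + 1110 = -17675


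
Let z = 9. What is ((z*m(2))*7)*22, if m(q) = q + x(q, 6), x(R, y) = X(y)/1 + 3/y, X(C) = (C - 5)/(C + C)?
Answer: 7161/2 ≈ 3580.5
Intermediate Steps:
X(C) = (-5 + C)/(2*C) (X(C) = (-5 + C)/((2*C)) = (-5 + C)*(1/(2*C)) = (-5 + C)/(2*C))
x(R, y) = 3/y + (-5 + y)/(2*y) (x(R, y) = ((-5 + y)/(2*y))/1 + 3/y = ((-5 + y)/(2*y))*1 + 3/y = (-5 + y)/(2*y) + 3/y = 3/y + (-5 + y)/(2*y))
m(q) = 7/12 + q (m(q) = q + (½)*(1 + 6)/6 = q + (½)*(⅙)*7 = q + 7/12 = 7/12 + q)
((z*m(2))*7)*22 = ((9*(7/12 + 2))*7)*22 = ((9*(31/12))*7)*22 = ((93/4)*7)*22 = (651/4)*22 = 7161/2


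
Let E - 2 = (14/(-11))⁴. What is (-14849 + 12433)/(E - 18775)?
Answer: 35372656/274817077 ≈ 0.12871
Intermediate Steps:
E = 67698/14641 (E = 2 + (14/(-11))⁴ = 2 + (14*(-1/11))⁴ = 2 + (-14/11)⁴ = 2 + 38416/14641 = 67698/14641 ≈ 4.6239)
(-14849 + 12433)/(E - 18775) = (-14849 + 12433)/(67698/14641 - 18775) = -2416/(-274817077/14641) = -2416*(-14641/274817077) = 35372656/274817077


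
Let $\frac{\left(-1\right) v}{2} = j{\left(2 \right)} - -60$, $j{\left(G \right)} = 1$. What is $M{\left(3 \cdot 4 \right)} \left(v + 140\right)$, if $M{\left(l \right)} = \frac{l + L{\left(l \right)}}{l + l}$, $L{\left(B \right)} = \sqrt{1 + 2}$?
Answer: $9 + \frac{3 \sqrt{3}}{4} \approx 10.299$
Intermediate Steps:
$L{\left(B \right)} = \sqrt{3}$
$M{\left(l \right)} = \frac{l + \sqrt{3}}{2 l}$ ($M{\left(l \right)} = \frac{l + \sqrt{3}}{l + l} = \frac{l + \sqrt{3}}{2 l}$)
$v = -122$ ($v = - 2 \left(1 - -60\right) = - 2 \left(1 + 60\right) = \left(-2\right) 61 = -122$)
$M{\left(3 \cdot 4 \right)} \left(v + 140\right) = \frac{3 \cdot 4 + \sqrt{3}}{2 \cdot 3 \cdot 4} \left(-122 + 140\right) = \frac{12 + \sqrt{3}}{2 \cdot 12} \cdot 18 = \frac{1}{2} \cdot \frac{1}{12} \left(12 + \sqrt{3}\right) 18 = \left(\frac{1}{2} + \frac{\sqrt{3}}{24}\right) 18 = 9 + \frac{3 \sqrt{3}}{4}$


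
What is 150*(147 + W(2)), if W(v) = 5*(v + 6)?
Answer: 28050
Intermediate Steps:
W(v) = 30 + 5*v (W(v) = 5*(6 + v) = 30 + 5*v)
150*(147 + W(2)) = 150*(147 + (30 + 5*2)) = 150*(147 + (30 + 10)) = 150*(147 + 40) = 150*187 = 28050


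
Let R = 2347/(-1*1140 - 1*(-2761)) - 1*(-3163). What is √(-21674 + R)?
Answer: 12*I*√337753181/1621 ≈ 136.05*I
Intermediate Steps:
R = 5129570/1621 (R = 2347/(-1140 + 2761) + 3163 = 2347/1621 + 3163 = 5129570/1621 ≈ 3164.4)
√(-21674 + R) = √(-21674 + 5129570/1621) = √(-30003984/1621) = 12*I*√337753181/1621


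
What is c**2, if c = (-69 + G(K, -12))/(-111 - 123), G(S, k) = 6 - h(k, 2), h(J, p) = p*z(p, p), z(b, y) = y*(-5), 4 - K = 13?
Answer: 1849/54756 ≈ 0.033768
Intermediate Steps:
K = -9 (K = 4 - 1*13 = 4 - 13 = -9)
z(b, y) = -5*y
h(J, p) = -5*p**2 (h(J, p) = p*(-5*p) = -5*p**2)
G(S, k) = 26 (G(S, k) = 6 - (-5)*2**2 = 6 - (-5)*4 = 6 - 1*(-20) = 6 + 20 = 26)
c = 43/234 (c = (-69 + 26)/(-111 - 123) = -43/(-234) = -43*(-1/234) = 43/234 ≈ 0.18376)
c**2 = (43/234)**2 = 1849/54756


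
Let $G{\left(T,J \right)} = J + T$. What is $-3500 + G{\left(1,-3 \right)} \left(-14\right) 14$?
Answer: $-3108$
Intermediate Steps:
$-3500 + G{\left(1,-3 \right)} \left(-14\right) 14 = -3500 + \left(-3 + 1\right) \left(-14\right) 14 = -3500 + \left(-2\right) \left(-14\right) 14 = -3500 + 28 \cdot 14 = -3500 + 392 = -3108$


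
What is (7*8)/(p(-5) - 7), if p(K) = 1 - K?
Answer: -56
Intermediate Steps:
(7*8)/(p(-5) - 7) = (7*8)/((1 - 1*(-5)) - 7) = 56/((1 + 5) - 7) = 56/(6 - 7) = 56/(-1) = 56*(-1) = -56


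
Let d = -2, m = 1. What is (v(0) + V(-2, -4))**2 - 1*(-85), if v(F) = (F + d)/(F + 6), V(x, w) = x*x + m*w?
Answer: 766/9 ≈ 85.111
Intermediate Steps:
V(x, w) = w + x**2 (V(x, w) = x*x + 1*w = x**2 + w = w + x**2)
v(F) = (-2 + F)/(6 + F) (v(F) = (F - 2)/(F + 6) = (-2 + F)/(6 + F))
(v(0) + V(-2, -4))**2 - 1*(-85) = ((-2 + 0)/(6 + 0) + (-4 + (-2)**2))**2 - 1*(-85) = (-2/6 + (-4 + 4))**2 + 85 = ((1/6)*(-2) + 0)**2 + 85 = (-1/3 + 0)**2 + 85 = (-1/3)**2 + 85 = 1/9 + 85 = 766/9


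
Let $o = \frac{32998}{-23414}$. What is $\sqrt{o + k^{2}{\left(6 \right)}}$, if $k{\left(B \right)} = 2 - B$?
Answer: $\frac{\sqrt{1999707791}}{11707} \approx 3.8198$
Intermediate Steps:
$o = - \frac{16499}{11707}$ ($o = 32998 \left(- \frac{1}{23414}\right) = - \frac{16499}{11707} \approx -1.4093$)
$\sqrt{o + k^{2}{\left(6 \right)}} = \sqrt{- \frac{16499}{11707} + \left(2 - 6\right)^{2}} = \sqrt{- \frac{16499}{11707} + \left(-4\right)^{2}} = \sqrt{- \frac{16499}{11707} + 16} = \sqrt{\frac{170813}{11707}} = \frac{\sqrt{1999707791}}{11707}$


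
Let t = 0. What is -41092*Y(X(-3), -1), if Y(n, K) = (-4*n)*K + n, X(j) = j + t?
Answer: 616380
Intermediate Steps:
X(j) = j (X(j) = j + 0 = j)
Y(n, K) = n - 4*K*n (Y(n, K) = -4*K*n + n = n - 4*K*n)
-41092*Y(X(-3), -1) = -(-123276)*(1 - 4*(-1)) = -(-123276)*(1 + 4) = -(-123276)*5 = -41092*(-15) = 616380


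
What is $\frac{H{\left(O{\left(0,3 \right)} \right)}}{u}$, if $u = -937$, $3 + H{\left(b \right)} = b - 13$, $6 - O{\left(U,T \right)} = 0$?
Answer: $\frac{10}{937} \approx 0.010672$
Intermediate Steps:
$O{\left(U,T \right)} = 6$ ($O{\left(U,T \right)} = 6 - 0 = 6 + 0 = 6$)
$H{\left(b \right)} = -16 + b$ ($H{\left(b \right)} = -3 + \left(b - 13\right) = -3 + \left(-13 + b\right) = -16 + b$)
$\frac{H{\left(O{\left(0,3 \right)} \right)}}{u} = \frac{-16 + 6}{-937} = \left(-10\right) \left(- \frac{1}{937}\right) = \frac{10}{937}$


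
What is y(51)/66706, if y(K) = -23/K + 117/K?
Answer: 47/1701003 ≈ 2.7631e-5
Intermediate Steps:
y(K) = 94/K
y(51)/66706 = (94/51)/66706 = (94*(1/51))*(1/66706) = (94/51)*(1/66706) = 47/1701003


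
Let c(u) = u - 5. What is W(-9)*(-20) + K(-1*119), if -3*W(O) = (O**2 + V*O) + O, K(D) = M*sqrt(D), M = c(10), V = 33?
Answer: -1500 + 5*I*sqrt(119) ≈ -1500.0 + 54.544*I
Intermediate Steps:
c(u) = -5 + u
M = 5 (M = -5 + 10 = 5)
K(D) = 5*sqrt(D)
W(O) = -34*O/3 - O**2/3 (W(O) = -((O**2 + 33*O) + O)/3 = -(O**2 + 34*O)/3 = -34*O/3 - O**2/3)
W(-9)*(-20) + K(-1*119) = -1/3*(-9)*(34 - 9)*(-20) + 5*sqrt(-1*119) = -1/3*(-9)*25*(-20) + 5*sqrt(-119) = 75*(-20) + 5*(I*sqrt(119)) = -1500 + 5*I*sqrt(119)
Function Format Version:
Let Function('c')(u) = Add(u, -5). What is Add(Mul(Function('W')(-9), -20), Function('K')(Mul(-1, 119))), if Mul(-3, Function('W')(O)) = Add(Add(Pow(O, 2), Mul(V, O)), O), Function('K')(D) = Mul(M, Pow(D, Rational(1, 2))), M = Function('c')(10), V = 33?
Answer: Add(-1500, Mul(5, I, Pow(119, Rational(1, 2)))) ≈ Add(-1500.0, Mul(54.544, I))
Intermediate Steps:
Function('c')(u) = Add(-5, u)
M = 5 (M = Add(-5, 10) = 5)
Function('K')(D) = Mul(5, Pow(D, Rational(1, 2)))
Function('W')(O) = Add(Mul(Rational(-34, 3), O), Mul(Rational(-1, 3), Pow(O, 2))) (Function('W')(O) = Mul(Rational(-1, 3), Add(Add(Pow(O, 2), Mul(33, O)), O)) = Mul(Rational(-1, 3), Add(Pow(O, 2), Mul(34, O))) = Add(Mul(Rational(-34, 3), O), Mul(Rational(-1, 3), Pow(O, 2))))
Add(Mul(Function('W')(-9), -20), Function('K')(Mul(-1, 119))) = Add(Mul(Mul(Rational(-1, 3), -9, Add(34, -9)), -20), Mul(5, Pow(Mul(-1, 119), Rational(1, 2)))) = Add(Mul(Mul(Rational(-1, 3), -9, 25), -20), Mul(5, Pow(-119, Rational(1, 2)))) = Add(Mul(75, -20), Mul(5, Mul(I, Pow(119, Rational(1, 2))))) = Add(-1500, Mul(5, I, Pow(119, Rational(1, 2))))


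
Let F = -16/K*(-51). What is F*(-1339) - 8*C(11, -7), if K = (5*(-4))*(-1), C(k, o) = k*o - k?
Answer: -269636/5 ≈ -53927.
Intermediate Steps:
C(k, o) = -k + k*o
K = 20 (K = -20*(-1) = 20)
F = 204/5 (F = -16/20*(-51) = -16*1/20*(-51) = -⅘*(-51) = 204/5 ≈ 40.800)
F*(-1339) - 8*C(11, -7) = (204/5)*(-1339) - 88*(-1 - 7) = -273156/5 - 88*(-8) = -273156/5 - 8*(-88) = -273156/5 + 704 = -269636/5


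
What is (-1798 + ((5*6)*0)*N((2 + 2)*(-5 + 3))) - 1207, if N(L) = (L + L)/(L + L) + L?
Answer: -3005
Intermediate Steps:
N(L) = 1 + L (N(L) = (2*L)/((2*L)) + L = (2*L)*(1/(2*L)) + L = 1 + L)
(-1798 + ((5*6)*0)*N((2 + 2)*(-5 + 3))) - 1207 = (-1798 + ((5*6)*0)*(1 + (2 + 2)*(-5 + 3))) - 1207 = (-1798 + (30*0)*(1 + 4*(-2))) - 1207 = (-1798 + 0*(1 - 8)) - 1207 = (-1798 + 0*(-7)) - 1207 = (-1798 + 0) - 1207 = -1798 - 1207 = -3005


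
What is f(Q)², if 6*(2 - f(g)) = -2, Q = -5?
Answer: 49/9 ≈ 5.4444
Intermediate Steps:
f(g) = 7/3 (f(g) = 2 - ⅙*(-2) = 2 + ⅓ = 7/3)
f(Q)² = (7/3)² = 49/9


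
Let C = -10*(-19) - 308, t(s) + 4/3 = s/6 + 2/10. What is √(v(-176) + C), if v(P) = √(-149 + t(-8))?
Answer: √(-26550 + 60*I*√2130)/15 ≈ 0.56572 + 10.878*I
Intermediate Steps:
t(s) = -17/15 + s/6 (t(s) = -4/3 + (s/6 + 2/10) = -4/3 + (s*(⅙) + 2*(⅒)) = -4/3 + (s/6 + ⅕) = -4/3 + (⅕ + s/6) = -17/15 + s/6)
C = -118 (C = 190 - 308 = -118)
v(P) = 4*I*√2130/15 (v(P) = √(-149 + (-17/15 + (⅙)*(-8))) = √(-149 + (-17/15 - 4/3)) = √(-149 - 37/15) = √(-2272/15) = 4*I*√2130/15)
√(v(-176) + C) = √(4*I*√2130/15 - 118) = √(-118 + 4*I*√2130/15)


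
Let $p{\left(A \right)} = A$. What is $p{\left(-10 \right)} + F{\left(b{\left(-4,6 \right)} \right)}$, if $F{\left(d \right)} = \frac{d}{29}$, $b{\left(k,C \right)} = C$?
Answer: $- \frac{284}{29} \approx -9.7931$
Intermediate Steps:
$F{\left(d \right)} = \frac{d}{29}$ ($F{\left(d \right)} = d \frac{1}{29} = \frac{d}{29}$)
$p{\left(-10 \right)} + F{\left(b{\left(-4,6 \right)} \right)} = -10 + \frac{1}{29} \cdot 6 = -10 + \frac{6}{29} = - \frac{284}{29}$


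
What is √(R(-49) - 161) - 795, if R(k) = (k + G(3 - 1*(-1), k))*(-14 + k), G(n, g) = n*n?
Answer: -795 + √1918 ≈ -751.21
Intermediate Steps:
G(n, g) = n²
R(k) = (-14 + k)*(16 + k) (R(k) = (k + (3 - 1*(-1))²)*(-14 + k) = (k + (3 + 1)²)*(-14 + k) = (k + 4²)*(-14 + k) = (k + 16)*(-14 + k) = (16 + k)*(-14 + k) = (-14 + k)*(16 + k))
√(R(-49) - 161) - 795 = √((-224 + (-49)² + 2*(-49)) - 161) - 795 = √((-224 + 2401 - 98) - 161) - 795 = √(2079 - 161) - 795 = √1918 - 795 = -795 + √1918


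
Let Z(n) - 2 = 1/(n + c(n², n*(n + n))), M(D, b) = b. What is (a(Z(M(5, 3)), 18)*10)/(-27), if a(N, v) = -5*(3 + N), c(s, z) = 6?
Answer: 2300/243 ≈ 9.4650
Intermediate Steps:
Z(n) = 2 + 1/(6 + n) (Z(n) = 2 + 1/(n + 6) = 2 + 1/(6 + n))
a(N, v) = -15 - 5*N
(a(Z(M(5, 3)), 18)*10)/(-27) = ((-15 - 5*(13 + 2*3)/(6 + 3))*10)/(-27) = ((-15 - 5*(13 + 6)/9)*10)*(-1/27) = ((-15 - 5*19/9)*10)*(-1/27) = ((-15 - 95/9)*10)*(-1/27) = -230/9*10*(-1/27) = -2300/9*(-1/27) = 2300/243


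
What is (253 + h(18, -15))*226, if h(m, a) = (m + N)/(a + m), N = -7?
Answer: 174020/3 ≈ 58007.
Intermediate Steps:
h(m, a) = (-7 + m)/(a + m) (h(m, a) = (m - 7)/(a + m) = (-7 + m)/(a + m))
(253 + h(18, -15))*226 = (253 + (-7 + 18)/(-15 + 18))*226 = (253 + 11/3)*226 = (770/3)*226 = 174020/3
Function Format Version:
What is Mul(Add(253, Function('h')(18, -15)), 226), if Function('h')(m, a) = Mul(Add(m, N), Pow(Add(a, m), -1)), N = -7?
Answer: Rational(174020, 3) ≈ 58007.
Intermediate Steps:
Function('h')(m, a) = Mul(Pow(Add(a, m), -1), Add(-7, m)) (Function('h')(m, a) = Mul(Add(m, -7), Pow(Add(a, m), -1)) = Mul(Add(-7, m), Pow(Add(a, m), -1)) = Mul(Pow(Add(a, m), -1), Add(-7, m)))
Mul(Add(253, Function('h')(18, -15)), 226) = Mul(Add(253, Mul(Pow(Add(-15, 18), -1), Add(-7, 18))), 226) = Mul(Add(253, Mul(Pow(3, -1), 11)), 226) = Mul(Add(253, Mul(Rational(1, 3), 11)), 226) = Mul(Add(253, Rational(11, 3)), 226) = Mul(Rational(770, 3), 226) = Rational(174020, 3)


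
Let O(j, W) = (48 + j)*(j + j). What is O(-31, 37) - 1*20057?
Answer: -21111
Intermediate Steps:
O(j, W) = 2*j*(48 + j) (O(j, W) = (48 + j)*(2*j) = 2*j*(48 + j))
O(-31, 37) - 1*20057 = 2*(-31)*(48 - 31) - 1*20057 = 2*(-31)*17 - 20057 = -1054 - 20057 = -21111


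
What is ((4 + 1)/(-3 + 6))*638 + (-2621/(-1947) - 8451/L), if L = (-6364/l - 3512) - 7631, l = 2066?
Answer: 2653835488448/2490840583 ≈ 1065.4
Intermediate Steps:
L = -11513901/1033 (L = (-6364/2066 - 3512) - 7631 = (-6364*1/2066 - 3512) - 7631 = (-3182/1033 - 3512) - 7631 = -3631078/1033 - 7631 = -11513901/1033 ≈ -11146.)
((4 + 1)/(-3 + 6))*638 + (-2621/(-1947) - 8451/L) = ((4 + 1)/(-3 + 6))*638 + (-2621/(-1947) - 8451/(-11513901/1033)) = (5/3)*638 + (-2621*(-1/1947) - 8451*(-1033/11513901)) = (5*(⅓))*638 + (2621/1947 + 2909961/3837967) = (5/3)*638 + 15725005574/7472521749 = 3190/3 + 15725005574/7472521749 = 2653835488448/2490840583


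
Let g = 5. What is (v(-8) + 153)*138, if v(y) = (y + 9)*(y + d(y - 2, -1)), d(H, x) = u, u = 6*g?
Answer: 24150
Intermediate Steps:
u = 30 (u = 6*5 = 30)
d(H, x) = 30
v(y) = (9 + y)*(30 + y) (v(y) = (y + 9)*(y + 30) = (9 + y)*(30 + y))
(v(-8) + 153)*138 = ((270 + (-8)² + 39*(-8)) + 153)*138 = ((270 + 64 - 312) + 153)*138 = (22 + 153)*138 = 175*138 = 24150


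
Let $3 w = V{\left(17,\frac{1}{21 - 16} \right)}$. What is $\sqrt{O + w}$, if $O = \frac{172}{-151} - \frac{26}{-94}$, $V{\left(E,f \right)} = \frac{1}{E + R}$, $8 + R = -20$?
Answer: $\frac{i \sqrt{48969087090}}{234201} \approx 0.94487 i$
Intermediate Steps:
$R = -28$ ($R = -8 - 20 = -28$)
$V{\left(E,f \right)} = \frac{1}{-28 + E}$ ($V{\left(E,f \right)} = \frac{1}{E - 28} = \frac{1}{-28 + E}$)
$w = - \frac{1}{33}$ ($w = \frac{1}{3 \left(-28 + 17\right)} = \frac{1}{3 \left(-11\right)} = \frac{1}{3} \left(- \frac{1}{11}\right) = - \frac{1}{33} \approx -0.030303$)
$O = - \frac{6121}{7097}$ ($O = 172 \left(- \frac{1}{151}\right) - - \frac{13}{47} = - \frac{172}{151} + \frac{13}{47} = - \frac{6121}{7097} \approx -0.86248$)
$\sqrt{O + w} = \sqrt{- \frac{6121}{7097} - \frac{1}{33}} = \sqrt{- \frac{209090}{234201}} = \frac{i \sqrt{48969087090}}{234201}$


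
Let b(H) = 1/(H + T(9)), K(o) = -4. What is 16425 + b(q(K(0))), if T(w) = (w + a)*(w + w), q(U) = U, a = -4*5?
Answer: 3317849/202 ≈ 16425.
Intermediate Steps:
a = -20
T(w) = 2*w*(-20 + w) (T(w) = (w - 20)*(w + w) = (-20 + w)*(2*w) = 2*w*(-20 + w))
b(H) = 1/(-198 + H) (b(H) = 1/(H + 2*9*(-20 + 9)) = 1/(H + 2*9*(-11)) = 1/(H - 198) = 1/(-198 + H))
16425 + b(q(K(0))) = 16425 + 1/(-198 - 4) = 16425 + 1/(-202) = 16425 - 1/202 = 3317849/202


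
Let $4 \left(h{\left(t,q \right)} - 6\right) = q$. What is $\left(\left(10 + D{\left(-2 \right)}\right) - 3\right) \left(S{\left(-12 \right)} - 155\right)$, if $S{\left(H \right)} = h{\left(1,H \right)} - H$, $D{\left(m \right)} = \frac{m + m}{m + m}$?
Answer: $-1120$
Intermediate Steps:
$h{\left(t,q \right)} = 6 + \frac{q}{4}$
$D{\left(m \right)} = 1$ ($D{\left(m \right)} = \frac{2 m}{2 m} = 2 m \frac{1}{2 m} = 1$)
$S{\left(H \right)} = 6 - \frac{3 H}{4}$ ($S{\left(H \right)} = \left(6 + \frac{H}{4}\right) - H = 6 - \frac{3 H}{4}$)
$\left(\left(10 + D{\left(-2 \right)}\right) - 3\right) \left(S{\left(-12 \right)} - 155\right) = \left(\left(10 + 1\right) - 3\right) \left(\left(6 - -9\right) - 155\right) = \left(11 - 3\right) \left(\left(6 + 9\right) - 155\right) = 8 \left(15 - 155\right) = 8 \left(-140\right) = -1120$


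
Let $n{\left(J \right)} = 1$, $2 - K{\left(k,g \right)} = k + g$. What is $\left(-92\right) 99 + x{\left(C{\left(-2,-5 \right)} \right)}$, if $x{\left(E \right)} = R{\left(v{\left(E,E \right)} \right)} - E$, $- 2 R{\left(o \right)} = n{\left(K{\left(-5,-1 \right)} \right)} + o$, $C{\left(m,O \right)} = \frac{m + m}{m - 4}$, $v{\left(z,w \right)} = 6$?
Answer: $- \frac{54673}{6} \approx -9112.2$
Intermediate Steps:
$K{\left(k,g \right)} = 2 - g - k$ ($K{\left(k,g \right)} = 2 - \left(k + g\right) = 2 - \left(g + k\right) = 2 - g - k$)
$C{\left(m,O \right)} = \frac{2 m}{-4 + m}$
$R{\left(o \right)} = - \frac{1}{2} - \frac{o}{2}$ ($R{\left(o \right)} = - \frac{1 + o}{2} = - \frac{1}{2} - \frac{o}{2}$)
$x{\left(E \right)} = - \frac{7}{2} - E$ ($x{\left(E \right)} = \left(- \frac{1}{2} - 3\right) - E = - \frac{7}{2} - E$)
$\left(-92\right) 99 + x{\left(C{\left(-2,-5 \right)} \right)} = \left(-92\right) 99 - \left(\frac{7}{2} + 2 \left(-2\right) \frac{1}{-4 - 2}\right) = -9108 - \left(\frac{7}{2} + 2 \left(-2\right) \frac{1}{-6}\right) = -9108 - \left(\frac{7}{2} + 2 \left(-2\right) \left(- \frac{1}{6}\right)\right) = -9108 - \frac{25}{6} = - \frac{54673}{6}$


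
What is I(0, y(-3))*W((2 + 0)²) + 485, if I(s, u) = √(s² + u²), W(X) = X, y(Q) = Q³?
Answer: 593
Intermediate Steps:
I(0, y(-3))*W((2 + 0)²) + 485 = √(0² + ((-3)³)²)*(2 + 0)² + 485 = √(0 + (-27)²)*2² + 485 = √(0 + 729)*4 + 485 = √729*4 + 485 = 27*4 + 485 = 108 + 485 = 593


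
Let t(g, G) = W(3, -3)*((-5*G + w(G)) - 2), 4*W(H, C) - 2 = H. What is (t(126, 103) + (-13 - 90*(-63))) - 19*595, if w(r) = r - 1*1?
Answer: -24667/4 ≈ -6166.8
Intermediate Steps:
W(H, C) = 1/2 + H/4
w(r) = -1 + r (w(r) = r - 1 = -1 + r)
t(g, G) = -15/4 - 5*G (t(g, G) = (1/2 + (1/4)*3)*((-5*G + (-1 + G)) - 2) = (1/2 + 3/4)*((-1 - 4*G) - 2) = 5*(-3 - 4*G)/4 = -15/4 - 5*G)
(t(126, 103) + (-13 - 90*(-63))) - 19*595 = ((-15/4 - 5*103) + (-13 - 90*(-63))) - 19*595 = ((-15/4 - 515) + (-13 + 5670)) - 11305 = (-2075/4 + 5657) - 11305 = 20553/4 - 11305 = -24667/4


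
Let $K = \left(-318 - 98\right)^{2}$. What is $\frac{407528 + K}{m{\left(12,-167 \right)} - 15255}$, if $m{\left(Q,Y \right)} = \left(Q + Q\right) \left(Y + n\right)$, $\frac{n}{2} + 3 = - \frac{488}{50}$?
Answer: $- \frac{4838200}{165629} \approx -29.211$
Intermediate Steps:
$n = - \frac{638}{25}$ ($n = -6 + 2 \left(- \frac{488}{50}\right) = -6 + 2 \left(\left(-488\right) \frac{1}{50}\right) = -6 + 2 \left(- \frac{244}{25}\right) = -6 - \frac{488}{25} = - \frac{638}{25} \approx -25.52$)
$m{\left(Q,Y \right)} = 2 Q \left(- \frac{638}{25} + Y\right)$ ($m{\left(Q,Y \right)} = \left(Q + Q\right) \left(Y - \frac{638}{25}\right) = 2 Q \left(- \frac{638}{25} + Y\right)$)
$K = 173056$ ($K = \left(-416\right)^{2} = 173056$)
$\frac{407528 + K}{m{\left(12,-167 \right)} - 15255} = \frac{407528 + 173056}{\frac{2}{25} \cdot 12 \left(-638 + 25 \left(-167\right)\right) - 15255} = \frac{580584}{\frac{2}{25} \cdot 12 \left(-638 - 4175\right) - 15255} = \frac{580584}{\frac{2}{25} \cdot 12 \left(-4813\right) - 15255} = \frac{580584}{- \frac{115512}{25} - 15255} = \frac{580584}{- \frac{496887}{25}} = 580584 \left(- \frac{25}{496887}\right) = - \frac{4838200}{165629}$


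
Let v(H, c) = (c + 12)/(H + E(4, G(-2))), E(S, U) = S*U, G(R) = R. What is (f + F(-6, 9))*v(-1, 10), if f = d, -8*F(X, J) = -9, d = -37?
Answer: 3157/36 ≈ 87.694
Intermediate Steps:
F(X, J) = 9/8 (F(X, J) = -⅛*(-9) = 9/8)
f = -37
v(H, c) = (12 + c)/(-8 + H) (v(H, c) = (c + 12)/(H + 4*(-2)) = (12 + c)/(H - 8) = (12 + c)/(-8 + H))
(f + F(-6, 9))*v(-1, 10) = (-37 + 9/8)*((12 + 10)/(-8 - 1)) = -287*22/(8*(-9)) = -(-287)*22/72 = -287/8*(-22/9) = 3157/36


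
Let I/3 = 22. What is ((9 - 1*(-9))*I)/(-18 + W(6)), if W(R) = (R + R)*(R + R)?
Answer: 66/7 ≈ 9.4286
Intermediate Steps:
I = 66 (I = 3*22 = 66)
W(R) = 4*R² (W(R) = (2*R)*(2*R) = 4*R²)
((9 - 1*(-9))*I)/(-18 + W(6)) = ((9 - 1*(-9))*66)/(-18 + 4*6²) = ((9 + 9)*66)/(-18 + 4*36) = (18*66)/(-18 + 144) = 1188/126 = 1188*(1/126) = 66/7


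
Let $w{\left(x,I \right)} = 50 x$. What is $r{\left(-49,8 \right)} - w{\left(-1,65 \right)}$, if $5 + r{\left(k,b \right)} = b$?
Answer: $53$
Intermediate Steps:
$r{\left(k,b \right)} = -5 + b$
$r{\left(-49,8 \right)} - w{\left(-1,65 \right)} = \left(-5 + 8\right) - 50 \left(-1\right) = 3 - -50 = 3 + 50 = 53$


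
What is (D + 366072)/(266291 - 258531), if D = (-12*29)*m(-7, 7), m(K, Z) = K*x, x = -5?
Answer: 88473/1940 ≈ 45.605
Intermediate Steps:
m(K, Z) = -5*K (m(K, Z) = K*(-5) = -5*K)
D = -12180 (D = (-12*29)*(-5*(-7)) = -348*35 = -12180)
(D + 366072)/(266291 - 258531) = (-12180 + 366072)/(266291 - 258531) = 353892/7760 = 353892*(1/7760) = 88473/1940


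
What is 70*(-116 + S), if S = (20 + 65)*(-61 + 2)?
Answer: -359170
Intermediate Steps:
S = -5015 (S = 85*(-59) = -5015)
70*(-116 + S) = 70*(-116 - 5015) = 70*(-5131) = -359170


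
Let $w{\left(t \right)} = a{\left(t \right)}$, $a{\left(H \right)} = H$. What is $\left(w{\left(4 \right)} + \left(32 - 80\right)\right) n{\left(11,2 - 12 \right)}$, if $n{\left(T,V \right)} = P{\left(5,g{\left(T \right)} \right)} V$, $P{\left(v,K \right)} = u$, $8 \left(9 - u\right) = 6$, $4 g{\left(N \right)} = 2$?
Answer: $3630$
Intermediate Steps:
$g{\left(N \right)} = \frac{1}{2}$ ($g{\left(N \right)} = \frac{1}{4} \cdot 2 = \frac{1}{2}$)
$w{\left(t \right)} = t$
$u = \frac{33}{4}$ ($u = 9 - \frac{3}{4} = \frac{33}{4} \approx 8.25$)
$P{\left(v,K \right)} = \frac{33}{4}$
$n{\left(T,V \right)} = \frac{33 V}{4}$
$\left(w{\left(4 \right)} + \left(32 - 80\right)\right) n{\left(11,2 - 12 \right)} = \left(4 + \left(32 - 80\right)\right) \frac{33 \left(2 - 12\right)}{4} = \left(4 - 48\right) \frac{33}{4} \left(-10\right) = \left(-44\right) \left(- \frac{165}{2}\right) = 3630$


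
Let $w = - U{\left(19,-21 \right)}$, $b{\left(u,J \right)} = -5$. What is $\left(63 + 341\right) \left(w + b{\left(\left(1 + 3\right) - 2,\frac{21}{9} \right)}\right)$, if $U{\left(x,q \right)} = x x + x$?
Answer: $-155540$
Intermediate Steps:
$U{\left(x,q \right)} = x + x^{2}$ ($U{\left(x,q \right)} = x^{2} + x = x + x^{2}$)
$w = -380$ ($w = - 19 \left(1 + 19\right) = - 19 \cdot 20 = \left(-1\right) 380 = -380$)
$\left(63 + 341\right) \left(w + b{\left(\left(1 + 3\right) - 2,\frac{21}{9} \right)}\right) = \left(63 + 341\right) \left(-380 - 5\right) = 404 \left(-385\right) = -155540$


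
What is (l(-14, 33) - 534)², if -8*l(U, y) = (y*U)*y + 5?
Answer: 120318961/64 ≈ 1.8800e+6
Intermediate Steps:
l(U, y) = -5/8 - U*y²/8 (l(U, y) = -((y*U)*y + 5)/8 = -((U*y)*y + 5)/8 = -(U*y² + 5)/8 = -(5 + U*y²)/8 = -5/8 - U*y²/8)
(l(-14, 33) - 534)² = ((-5/8 - ⅛*(-14)*33²) - 534)² = ((-5/8 - ⅛*(-14)*1089) - 534)² = ((-5/8 + 7623/4) - 534)² = (15241/8 - 534)² = (10969/8)² = 120318961/64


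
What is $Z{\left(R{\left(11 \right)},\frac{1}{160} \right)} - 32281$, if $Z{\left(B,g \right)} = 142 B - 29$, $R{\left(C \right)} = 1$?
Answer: $-32168$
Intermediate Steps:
$Z{\left(B,g \right)} = -29 + 142 B$
$Z{\left(R{\left(11 \right)},\frac{1}{160} \right)} - 32281 = \left(-29 + 142 \cdot 1\right) - 32281 = \left(-29 + 142\right) - 32281 = 113 - 32281 = -32168$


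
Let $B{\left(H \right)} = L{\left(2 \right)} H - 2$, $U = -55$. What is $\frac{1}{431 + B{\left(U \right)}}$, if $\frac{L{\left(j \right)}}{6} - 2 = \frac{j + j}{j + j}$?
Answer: $- \frac{1}{561} \approx -0.0017825$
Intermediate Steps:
$L{\left(j \right)} = 18$ ($L{\left(j \right)} = 12 + 6 \frac{j + j}{j + j} = 12 + 6 \frac{2 j}{2 j} = 12 + 6 \cdot 2 j \frac{1}{2 j} = 12 + 6 \cdot 1 = 12 + 6 = 18$)
$B{\left(H \right)} = -2 + 18 H$ ($B{\left(H \right)} = 18 H - 2 = -2 + 18 H$)
$\frac{1}{431 + B{\left(U \right)}} = \frac{1}{431 + \left(-2 + 18 \left(-55\right)\right)} = \frac{1}{431 - 992} = \frac{1}{-561} = - \frac{1}{561}$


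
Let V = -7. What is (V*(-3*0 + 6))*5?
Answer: -210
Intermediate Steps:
(V*(-3*0 + 6))*5 = -7*(-3*0 + 6)*5 = -7*(0 + 6)*5 = -7*6*5 = -42*5 = -210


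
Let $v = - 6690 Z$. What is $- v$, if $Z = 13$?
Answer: $86970$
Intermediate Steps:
$v = -86970$ ($v = \left(-6690\right) 13 = -86970$)
$- v = \left(-1\right) \left(-86970\right) = 86970$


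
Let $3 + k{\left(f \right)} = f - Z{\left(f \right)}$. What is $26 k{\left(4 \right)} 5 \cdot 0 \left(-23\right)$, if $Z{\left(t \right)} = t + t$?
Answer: $0$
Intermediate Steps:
$Z{\left(t \right)} = 2 t$
$k{\left(f \right)} = -3 - f$ ($k{\left(f \right)} = -3 + \left(f - 2 f\right) = -3 - f$)
$26 k{\left(4 \right)} 5 \cdot 0 \left(-23\right) = 26 \left(-3 - 4\right) 5 \cdot 0 \left(-23\right) = 26 \left(-7\right) 5 \cdot 0 \left(-23\right) = 26 \left(\left(-35\right) 0\right) \left(-23\right) = 26 \cdot 0 \left(-23\right) = 0 \left(-23\right) = 0$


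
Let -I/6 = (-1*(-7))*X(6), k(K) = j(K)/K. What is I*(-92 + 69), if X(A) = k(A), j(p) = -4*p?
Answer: -3864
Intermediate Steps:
k(K) = -4 (k(K) = (-4*K)/K = -4)
X(A) = -4
I = 168 (I = -6*(-1*(-7))*(-4) = -42*(-4) = -6*(-28) = 168)
I*(-92 + 69) = 168*(-92 + 69) = 168*(-23) = -3864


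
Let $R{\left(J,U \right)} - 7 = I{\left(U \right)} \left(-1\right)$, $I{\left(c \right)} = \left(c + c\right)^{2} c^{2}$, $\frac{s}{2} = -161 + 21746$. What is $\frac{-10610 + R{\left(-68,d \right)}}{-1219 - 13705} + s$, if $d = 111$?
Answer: $\frac{1251507847}{14924} \approx 83859.0$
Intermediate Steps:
$s = 43170$ ($s = 2 \left(-161 + 21746\right) = 2 \cdot 21585 = 43170$)
$I{\left(c \right)} = 4 c^{4}$ ($I{\left(c \right)} = \left(2 c\right)^{2} c^{2} = 4 c^{2} c^{2} = 4 c^{4}$)
$R{\left(J,U \right)} = 7 - 4 U^{4}$ ($R{\left(J,U \right)} = 7 + 4 U^{4} \left(-1\right) = 7 - 4 U^{4}$)
$\frac{-10610 + R{\left(-68,d \right)}}{-1219 - 13705} + s = \frac{-10610 + \left(7 - 4 \cdot 111^{4}\right)}{-1219 - 13705} + 43170 = \frac{-10610 + \left(7 - 607228164\right)}{-14924} + 43170 = \left(-10610 + \left(7 - 607228164\right)\right) \left(- \frac{1}{14924}\right) + 43170 = \left(-10610 - 607228157\right) \left(- \frac{1}{14924}\right) + 43170 = \left(-607238767\right) \left(- \frac{1}{14924}\right) + 43170 = \frac{607238767}{14924} + 43170 = \frac{1251507847}{14924}$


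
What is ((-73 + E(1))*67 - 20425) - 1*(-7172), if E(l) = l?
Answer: -18077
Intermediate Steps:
((-73 + E(1))*67 - 20425) - 1*(-7172) = ((-73 + 1)*67 - 20425) - 1*(-7172) = (-72*67 - 20425) + 7172 = (-4824 - 20425) + 7172 = -25249 + 7172 = -18077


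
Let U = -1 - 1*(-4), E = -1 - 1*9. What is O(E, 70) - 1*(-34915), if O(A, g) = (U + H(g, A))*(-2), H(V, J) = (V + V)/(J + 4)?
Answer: 104867/3 ≈ 34956.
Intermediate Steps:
H(V, J) = 2*V/(4 + J) (H(V, J) = (2*V)/(4 + J) = 2*V/(4 + J))
E = -10 (E = -1 - 9 = -10)
U = 3 (U = -1 + 4 = 3)
O(A, g) = -6 - 4*g/(4 + A) (O(A, g) = (3 + 2*g/(4 + A))*(-2) = -6 - 4*g/(4 + A))
O(E, 70) - 1*(-34915) = 2*(-12 - 3*(-10) - 2*70)/(4 - 10) - 1*(-34915) = 2*(-12 + 30 - 140)/(-6) + 34915 = 2*(-⅙)*(-122) + 34915 = 122/3 + 34915 = 104867/3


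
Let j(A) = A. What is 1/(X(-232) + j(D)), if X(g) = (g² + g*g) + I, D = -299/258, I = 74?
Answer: 258/27791977 ≈ 9.2832e-6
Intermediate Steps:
D = -299/258 (D = -299*1/258 = -299/258 ≈ -1.1589)
X(g) = 74 + 2*g² (X(g) = (g² + g*g) + 74 = (g² + g²) + 74 = 2*g² + 74 = 74 + 2*g²)
1/(X(-232) + j(D)) = 1/((74 + 2*(-232)²) - 299/258) = 1/((74 + 2*53824) - 299/258) = 1/((74 + 107648) - 299/258) = 1/(107722 - 299/258) = 1/(27791977/258) = 258/27791977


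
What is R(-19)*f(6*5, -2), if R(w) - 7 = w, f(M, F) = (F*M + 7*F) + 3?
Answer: 852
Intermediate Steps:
f(M, F) = 3 + 7*F + F*M (f(M, F) = (7*F + F*M) + 3 = 3 + 7*F + F*M)
R(w) = 7 + w
R(-19)*f(6*5, -2) = (7 - 19)*(3 + 7*(-2) - 12*5) = -12*(3 - 14 - 2*30) = -12*(3 - 14 - 60) = -12*(-71) = 852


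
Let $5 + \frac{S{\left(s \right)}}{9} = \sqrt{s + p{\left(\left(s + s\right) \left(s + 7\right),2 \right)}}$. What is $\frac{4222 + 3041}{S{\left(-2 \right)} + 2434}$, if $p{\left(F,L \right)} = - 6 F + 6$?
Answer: $\frac{17351307}{5697277} - \frac{130734 \sqrt{31}}{5697277} \approx 2.9178$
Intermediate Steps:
$p{\left(F,L \right)} = 6 - 6 F$
$S{\left(s \right)} = -45 + 9 \sqrt{6 + s - 12 s \left(7 + s\right)}$ ($S{\left(s \right)} = -45 + 9 \sqrt{s - \left(-6 + 6 \left(s + s\right) \left(s + 7\right)\right)} = -45 + 9 \sqrt{s - \left(-6 + 6 \cdot 2 s \left(7 + s\right)\right)} = -45 + 9 \sqrt{s - \left(-6 + 12 s \left(7 + s\right)\right)} = -45 + 9 \sqrt{6 + s - 12 s \left(7 + s\right)}$)
$\frac{4222 + 3041}{S{\left(-2 \right)} + 2434} = \frac{4222 + 3041}{\left(-45 + 9 \sqrt{6 - 2 - - 24 \left(7 - 2\right)}\right) + 2434} = \frac{7263}{\left(-45 + 9 \sqrt{6 - 2 - \left(-24\right) 5}\right) + 2434} = \frac{7263}{\left(-45 + 9 \sqrt{6 - 2 + 120}\right) + 2434} = \frac{7263}{\left(-45 + 9 \sqrt{124}\right) + 2434} = \frac{7263}{\left(-45 + 9 \cdot 2 \sqrt{31}\right) + 2434} = \frac{7263}{\left(-45 + 18 \sqrt{31}\right) + 2434} = \frac{7263}{2389 + 18 \sqrt{31}}$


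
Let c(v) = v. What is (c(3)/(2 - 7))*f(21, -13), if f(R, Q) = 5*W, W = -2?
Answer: 6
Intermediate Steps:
f(R, Q) = -10 (f(R, Q) = 5*(-2) = -10)
(c(3)/(2 - 7))*f(21, -13) = (3/(2 - 7))*(-10) = (3/(-5))*(-10) = (3*(-1/5))*(-10) = -3/5*(-10) = 6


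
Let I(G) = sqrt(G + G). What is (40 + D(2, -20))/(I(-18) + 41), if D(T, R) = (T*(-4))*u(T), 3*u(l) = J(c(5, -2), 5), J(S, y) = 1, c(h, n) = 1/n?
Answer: 4592/5151 - 224*I/1717 ≈ 0.89148 - 0.13046*I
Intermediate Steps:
u(l) = 1/3 (u(l) = (1/3)*1 = 1/3)
D(T, R) = -4*T/3 (D(T, R) = (T*(-4))*(1/3) = -4*T*(1/3) = -4*T/3)
I(G) = sqrt(2)*sqrt(G) (I(G) = sqrt(2*G) = sqrt(2)*sqrt(G))
(40 + D(2, -20))/(I(-18) + 41) = (40 - 4/3*2)/(sqrt(2)*sqrt(-18) + 41) = (40 - 8/3)/(sqrt(2)*(3*I*sqrt(2)) + 41) = 112/(3*(6*I + 41)) = 112/(3*(41 + 6*I)) = 112*((41 - 6*I)/1717)/3 = 112*(41 - 6*I)/5151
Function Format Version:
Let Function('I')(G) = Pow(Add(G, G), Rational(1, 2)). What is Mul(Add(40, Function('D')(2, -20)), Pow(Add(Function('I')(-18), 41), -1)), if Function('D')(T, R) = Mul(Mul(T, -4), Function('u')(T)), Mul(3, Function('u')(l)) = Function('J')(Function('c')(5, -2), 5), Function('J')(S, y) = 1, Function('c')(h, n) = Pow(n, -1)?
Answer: Add(Rational(4592, 5151), Mul(Rational(-224, 1717), I)) ≈ Add(0.89148, Mul(-0.13046, I))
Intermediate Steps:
Function('u')(l) = Rational(1, 3) (Function('u')(l) = Mul(Rational(1, 3), 1) = Rational(1, 3))
Function('D')(T, R) = Mul(Rational(-4, 3), T) (Function('D')(T, R) = Mul(Mul(T, -4), Rational(1, 3)) = Mul(Mul(-4, T), Rational(1, 3)) = Mul(Rational(-4, 3), T))
Function('I')(G) = Mul(Pow(2, Rational(1, 2)), Pow(G, Rational(1, 2))) (Function('I')(G) = Pow(Mul(2, G), Rational(1, 2)) = Mul(Pow(2, Rational(1, 2)), Pow(G, Rational(1, 2))))
Mul(Add(40, Function('D')(2, -20)), Pow(Add(Function('I')(-18), 41), -1)) = Mul(Add(40, Mul(Rational(-4, 3), 2)), Pow(Add(Mul(Pow(2, Rational(1, 2)), Pow(-18, Rational(1, 2))), 41), -1)) = Mul(Add(40, Rational(-8, 3)), Pow(Add(Mul(Pow(2, Rational(1, 2)), Mul(3, I, Pow(2, Rational(1, 2)))), 41), -1)) = Mul(Rational(112, 3), Pow(Add(Mul(6, I), 41), -1)) = Mul(Rational(112, 3), Pow(Add(41, Mul(6, I)), -1)) = Mul(Rational(112, 3), Mul(Rational(1, 1717), Add(41, Mul(-6, I)))) = Mul(Rational(112, 5151), Add(41, Mul(-6, I)))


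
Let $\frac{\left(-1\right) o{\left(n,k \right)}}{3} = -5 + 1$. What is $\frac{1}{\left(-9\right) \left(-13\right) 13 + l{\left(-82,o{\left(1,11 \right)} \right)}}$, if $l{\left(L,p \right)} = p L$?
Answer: $\frac{1}{537} \approx 0.0018622$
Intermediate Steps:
$o{\left(n,k \right)} = 12$ ($o{\left(n,k \right)} = - 3 \left(-5 + 1\right) = \left(-3\right) \left(-4\right) = 12$)
$l{\left(L,p \right)} = L p$
$\frac{1}{\left(-9\right) \left(-13\right) 13 + l{\left(-82,o{\left(1,11 \right)} \right)}} = \frac{1}{\left(-9\right) \left(-13\right) 13 - 984} = \frac{1}{117 \cdot 13 - 984} = \frac{1}{1521 - 984} = \frac{1}{537}$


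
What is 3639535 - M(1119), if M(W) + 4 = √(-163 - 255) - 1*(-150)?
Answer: 3639389 - I*√418 ≈ 3.6394e+6 - 20.445*I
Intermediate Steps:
M(W) = 146 + I*√418 (M(W) = -4 + (√(-163 - 255) - 1*(-150)) = -4 + (√(-418) + 150) = -4 + (I*√418 + 150) = -4 + (150 + I*√418) = 146 + I*√418)
3639535 - M(1119) = 3639535 - (146 + I*√418) = 3639535 + (-146 - I*√418) = 3639389 - I*√418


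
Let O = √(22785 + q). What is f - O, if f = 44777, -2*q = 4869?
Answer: 44777 - √81402/2 ≈ 44634.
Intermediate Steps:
q = -4869/2 (q = -½*4869 = -4869/2 ≈ -2434.5)
O = √81402/2 (O = √(22785 - 4869/2) = √(40701/2) = √81402/2 ≈ 142.66)
f - O = 44777 - √81402/2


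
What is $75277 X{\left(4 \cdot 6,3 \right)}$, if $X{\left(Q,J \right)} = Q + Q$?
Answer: $3613296$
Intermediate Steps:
$X{\left(Q,J \right)} = 2 Q$
$75277 X{\left(4 \cdot 6,3 \right)} = 75277 \cdot 2 \cdot 4 \cdot 6 = 75277 \cdot 2 \cdot 24 = 75277 \cdot 48 = 3613296$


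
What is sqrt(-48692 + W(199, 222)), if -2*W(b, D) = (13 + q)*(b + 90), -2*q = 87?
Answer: I*sqrt(177139)/2 ≈ 210.44*I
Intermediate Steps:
q = -87/2 (q = -1/2*87 = -87/2 ≈ -43.500)
W(b, D) = 2745/2 + 61*b/4 (W(b, D) = -(13 - 87/2)*(b + 90)/2 = -(-61)*(90 + b)/4 = -(-2745 - 61*b/2)/2 = 2745/2 + 61*b/4)
sqrt(-48692 + W(199, 222)) = sqrt(-48692 + (2745/2 + (61/4)*199)) = sqrt(-48692 + (2745/2 + 12139/4)) = sqrt(-48692 + 17629/4) = sqrt(-177139/4) = I*sqrt(177139)/2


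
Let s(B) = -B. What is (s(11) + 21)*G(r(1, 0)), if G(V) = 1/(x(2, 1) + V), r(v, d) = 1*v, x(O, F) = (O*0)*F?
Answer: 10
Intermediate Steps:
x(O, F) = 0 (x(O, F) = 0*F = 0)
r(v, d) = v
G(V) = 1/V (G(V) = 1/(0 + V) = 1/V)
(s(11) + 21)*G(r(1, 0)) = (-1*11 + 21)/1 = (-11 + 21)*1 = 10*1 = 10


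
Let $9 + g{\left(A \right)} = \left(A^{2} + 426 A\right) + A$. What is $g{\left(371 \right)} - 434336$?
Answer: $-138287$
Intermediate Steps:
$g{\left(A \right)} = -9 + A^{2} + 427 A$ ($g{\left(A \right)} = -9 + \left(\left(A^{2} + 426 A\right) + A\right) = -9 + \left(A^{2} + 427 A\right) = -9 + A^{2} + 427 A$)
$g{\left(371 \right)} - 434336 = \left(-9 + 371^{2} + 427 \cdot 371\right) - 434336 = \left(-9 + 137641 + 158417\right) - 434336 = 296049 - 434336 = -138287$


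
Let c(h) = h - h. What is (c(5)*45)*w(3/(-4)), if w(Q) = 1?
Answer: 0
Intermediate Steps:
c(h) = 0
(c(5)*45)*w(3/(-4)) = (0*45)*1 = 0*1 = 0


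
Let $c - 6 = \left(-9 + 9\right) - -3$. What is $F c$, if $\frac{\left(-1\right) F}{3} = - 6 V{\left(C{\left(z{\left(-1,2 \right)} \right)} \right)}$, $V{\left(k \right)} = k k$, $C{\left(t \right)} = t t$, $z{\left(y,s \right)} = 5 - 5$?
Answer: $0$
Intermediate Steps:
$z{\left(y,s \right)} = 0$ ($z{\left(y,s \right)} = 5 - 5 = 0$)
$C{\left(t \right)} = t^{2}$
$V{\left(k \right)} = k^{2}$
$F = 0$ ($F = - 3 \left(- 6 \left(0^{2}\right)^{2}\right) = - 3 \left(- 6 \cdot 0^{2}\right) = - 3 \left(\left(-6\right) 0\right) = \left(-3\right) 0 = 0$)
$c = 9$ ($c = 6 + \left(\left(-9 + 9\right) - -3\right) = 6 + \left(0 + 3\right) = 6 + 3 = 9$)
$F c = 0 \cdot 9 = 0$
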